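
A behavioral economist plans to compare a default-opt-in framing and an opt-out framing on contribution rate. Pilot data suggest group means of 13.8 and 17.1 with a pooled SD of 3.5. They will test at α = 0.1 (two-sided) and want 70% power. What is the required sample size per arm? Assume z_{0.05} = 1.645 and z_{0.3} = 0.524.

n = 11 per group

Cohen's d = |M₁ − M₂| / SD_pooled = |13.8 − 17.1| / 3.5 = 3.3 / 3.5 = 0.943.
For two independent groups with equal n: n = 2·((z_{α/2} + z_β) / d)².
z_{α/2} + z_β = 1.645 + 0.524 = 2.169.
n = 2 × (2.169 / 0.943)² = 2 × 2.300² = 2 × 5.29 = 10.6.
Round up to the next whole participant.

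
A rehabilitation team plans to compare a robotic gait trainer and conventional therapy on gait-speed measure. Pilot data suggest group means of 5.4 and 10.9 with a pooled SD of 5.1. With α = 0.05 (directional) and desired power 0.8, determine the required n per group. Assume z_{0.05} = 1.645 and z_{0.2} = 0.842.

Cohen's d = |M₁ − M₂| / SD_pooled = |5.4 − 10.9| / 5.1 = 5.5 / 5.1 = 1.078.
For two independent groups with equal n: n = 2·((z_{α} + z_β) / d)².
z_{α} + z_β = 1.645 + 0.842 = 2.487.
n = 2 × (2.487 / 1.078)² = 2 × 2.307² = 2 × 5.32 = 10.6.
Round up to the next whole participant.

n = 11 per group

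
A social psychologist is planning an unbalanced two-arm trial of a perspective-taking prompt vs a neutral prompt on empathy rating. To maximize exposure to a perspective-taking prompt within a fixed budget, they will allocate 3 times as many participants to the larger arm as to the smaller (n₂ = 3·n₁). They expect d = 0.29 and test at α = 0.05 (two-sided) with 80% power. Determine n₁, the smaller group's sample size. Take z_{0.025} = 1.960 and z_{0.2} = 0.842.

n₁ = 125

With allocation ratio k = n₂/n₁ = 3, Var(x̄₁−x̄₂) = σ²(1/n₁ + 1/(k·n₁)) = σ²·(k+1)/(k·n₁).
So n₁ = (1 + 1/k)·((z_{α/2} + z_β)/d)² = 1.333 × (2.802/0.29)².
n₁ = 1.333 × 93.36 = 124.5.
Round up: n₁ = 125, giving n₂ = 3 × 125 = 375.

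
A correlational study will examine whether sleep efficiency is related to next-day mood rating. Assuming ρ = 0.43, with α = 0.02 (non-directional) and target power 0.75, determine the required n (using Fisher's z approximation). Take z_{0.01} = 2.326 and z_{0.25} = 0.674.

n = 46

Fisher's z: C = ½·ln((1+r)/(1−r)) = ½·ln(2.5088) = 0.4599.
n = ((z_{α/2} + z_β)/C)² + 3.
(2.326 + 0.674) / 0.4599 = 3.000 / 0.4599 = 6.523.
n = 6.523² + 3 = 42.55 + 3 = 45.6.
Round up.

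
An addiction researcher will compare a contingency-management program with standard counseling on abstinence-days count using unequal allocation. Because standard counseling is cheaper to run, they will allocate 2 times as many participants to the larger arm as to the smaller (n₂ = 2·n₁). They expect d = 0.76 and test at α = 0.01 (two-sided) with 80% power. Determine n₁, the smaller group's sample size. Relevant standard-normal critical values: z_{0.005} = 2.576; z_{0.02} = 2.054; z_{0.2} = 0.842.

With allocation ratio k = n₂/n₁ = 2, Var(x̄₁−x̄₂) = σ²(1/n₁ + 1/(k·n₁)) = σ²·(k+1)/(k·n₁).
So n₁ = (1 + 1/k)·((z_{α/2} + z_β)/d)² = 1.500 × (3.418/0.76)².
n₁ = 1.500 × 20.23 = 30.3.
Round up: n₁ = 31, giving n₂ = 2 × 31 = 62.

n₁ = 31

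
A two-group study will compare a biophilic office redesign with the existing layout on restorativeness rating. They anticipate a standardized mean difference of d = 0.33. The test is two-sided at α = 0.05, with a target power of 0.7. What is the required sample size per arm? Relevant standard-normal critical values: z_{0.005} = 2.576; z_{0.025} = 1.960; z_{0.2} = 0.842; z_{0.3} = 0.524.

For two independent groups with equal n: n = 2·((z_{α/2} + z_β) / d)².
z_{α/2} + z_β = 1.960 + 0.524 = 2.484.
n = 2 × (2.484 / 0.33)² = 2 × 7.527² = 2 × 56.66 = 113.3.
Round up to the next whole participant.

n = 114 per group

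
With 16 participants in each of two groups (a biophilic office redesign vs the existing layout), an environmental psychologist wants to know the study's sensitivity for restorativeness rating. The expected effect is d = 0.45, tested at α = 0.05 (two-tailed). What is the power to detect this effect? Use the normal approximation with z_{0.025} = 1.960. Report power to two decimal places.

For two equal groups, power = Φ(d·√(n/2) − z_{α/2}).
d·√(n/2) = 0.45 × √(16/2) = 0.45 × 2.828 = 1.273.
z_β = 1.273 − 1.960 = -0.687.
Power = Φ(-0.687) = 0.246.

power ≈ 0.25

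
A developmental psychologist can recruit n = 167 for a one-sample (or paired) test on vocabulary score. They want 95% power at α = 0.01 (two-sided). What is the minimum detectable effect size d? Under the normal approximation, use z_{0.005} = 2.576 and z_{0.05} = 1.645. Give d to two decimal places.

For a single sample (or paired design) of n = 167: d_min = (z_{α/2} + z_β)/√n.
z-sum = 2.576 + 1.645 = 4.221.
d_min = 4.221 / √167 = 4.221 / 12.923 = 0.327.

d_min ≈ 0.33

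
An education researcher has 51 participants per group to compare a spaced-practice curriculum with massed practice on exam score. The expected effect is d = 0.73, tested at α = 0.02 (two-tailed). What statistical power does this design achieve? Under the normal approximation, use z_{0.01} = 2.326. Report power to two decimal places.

power ≈ 0.91

For two equal groups, power = Φ(d·√(n/2) − z_{α/2}).
d·√(n/2) = 0.73 × √(51/2) = 0.73 × 5.050 = 3.686.
z_β = 3.686 − 2.326 = 1.360.
Power = Φ(1.360) = 0.913.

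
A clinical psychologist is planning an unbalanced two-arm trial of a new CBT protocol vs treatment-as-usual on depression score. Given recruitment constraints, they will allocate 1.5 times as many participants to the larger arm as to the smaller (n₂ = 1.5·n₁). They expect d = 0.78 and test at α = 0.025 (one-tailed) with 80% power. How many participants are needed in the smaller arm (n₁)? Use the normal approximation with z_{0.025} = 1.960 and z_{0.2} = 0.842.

With allocation ratio k = n₂/n₁ = 1.5, Var(x̄₁−x̄₂) = σ²(1/n₁ + 1/(k·n₁)) = σ²·(k+1)/(k·n₁).
So n₁ = (1 + 1/k)·((z_{α} + z_β)/d)² = 1.667 × (2.802/0.78)².
n₁ = 1.667 × 12.90 = 21.5.
Round up: n₁ = 22, giving n₂ = 1.5 × 22 = 33.

n₁ = 22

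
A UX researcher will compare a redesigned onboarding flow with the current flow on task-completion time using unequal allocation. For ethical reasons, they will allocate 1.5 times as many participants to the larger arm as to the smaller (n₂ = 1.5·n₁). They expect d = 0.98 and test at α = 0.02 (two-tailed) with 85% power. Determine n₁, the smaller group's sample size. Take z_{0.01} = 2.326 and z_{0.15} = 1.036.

n₁ = 20

With allocation ratio k = n₂/n₁ = 1.5, Var(x̄₁−x̄₂) = σ²(1/n₁ + 1/(k·n₁)) = σ²·(k+1)/(k·n₁).
So n₁ = (1 + 1/k)·((z_{α/2} + z_β)/d)² = 1.667 × (3.362/0.98)².
n₁ = 1.667 × 11.77 = 19.6.
Round up: n₁ = 20, giving n₂ = 1.5 × 20 = 30.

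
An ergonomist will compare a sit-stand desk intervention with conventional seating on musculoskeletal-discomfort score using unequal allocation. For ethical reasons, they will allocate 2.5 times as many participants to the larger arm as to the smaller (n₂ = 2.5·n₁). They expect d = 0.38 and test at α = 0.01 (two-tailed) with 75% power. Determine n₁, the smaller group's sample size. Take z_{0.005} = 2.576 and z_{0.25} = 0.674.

n₁ = 103

With allocation ratio k = n₂/n₁ = 2.5, Var(x̄₁−x̄₂) = σ²(1/n₁ + 1/(k·n₁)) = σ²·(k+1)/(k·n₁).
So n₁ = (1 + 1/k)·((z_{α/2} + z_β)/d)² = 1.400 × (3.250/0.38)².
n₁ = 1.400 × 73.15 = 102.4.
Round up: n₁ = 103, giving n₂ = ⌈2.5 × 103⌉ = ⌈257.5⌉ = 258.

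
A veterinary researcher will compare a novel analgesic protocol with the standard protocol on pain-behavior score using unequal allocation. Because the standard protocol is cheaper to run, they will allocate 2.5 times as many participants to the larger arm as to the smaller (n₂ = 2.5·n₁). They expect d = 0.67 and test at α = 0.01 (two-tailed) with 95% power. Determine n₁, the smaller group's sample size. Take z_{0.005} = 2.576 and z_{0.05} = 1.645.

With allocation ratio k = n₂/n₁ = 2.5, Var(x̄₁−x̄₂) = σ²(1/n₁ + 1/(k·n₁)) = σ²·(k+1)/(k·n₁).
So n₁ = (1 + 1/k)·((z_{α/2} + z_β)/d)² = 1.400 × (4.221/0.67)².
n₁ = 1.400 × 39.69 = 55.6.
Round up: n₁ = 56, giving n₂ = 2.5 × 56 = 140.

n₁ = 56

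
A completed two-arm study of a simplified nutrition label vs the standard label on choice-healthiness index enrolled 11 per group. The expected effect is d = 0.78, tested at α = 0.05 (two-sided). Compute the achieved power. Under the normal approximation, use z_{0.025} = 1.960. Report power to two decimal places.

power ≈ 0.45

For two equal groups, power = Φ(d·√(n/2) − z_{α/2}).
d·√(n/2) = 0.78 × √(11/2) = 0.78 × 2.345 = 1.829.
z_β = 1.829 − 1.960 = -0.131.
Power = Φ(-0.131) = 0.448.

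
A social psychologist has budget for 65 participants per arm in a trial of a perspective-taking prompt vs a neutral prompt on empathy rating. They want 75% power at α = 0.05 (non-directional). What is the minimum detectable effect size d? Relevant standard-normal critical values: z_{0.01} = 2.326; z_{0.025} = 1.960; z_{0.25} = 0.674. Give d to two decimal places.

d_min ≈ 0.46

For two independent groups of n = 65 each: d_min = (z_{α/2} + z_β)·√(2/n).
z-sum = 1.960 + 0.674 = 2.634.
d_min = 2.634 × √(2/65) = 2.634 × 0.1754 = 0.462.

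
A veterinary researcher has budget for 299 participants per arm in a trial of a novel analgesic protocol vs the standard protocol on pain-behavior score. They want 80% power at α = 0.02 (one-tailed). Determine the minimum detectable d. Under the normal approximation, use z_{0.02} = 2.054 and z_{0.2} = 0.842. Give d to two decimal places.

For two independent groups of n = 299 each: d_min = (z_{α} + z_β)·√(2/n).
z-sum = 2.054 + 0.842 = 2.896.
d_min = 2.896 × √(2/299) = 2.896 × 0.0818 = 0.237.

d_min ≈ 0.24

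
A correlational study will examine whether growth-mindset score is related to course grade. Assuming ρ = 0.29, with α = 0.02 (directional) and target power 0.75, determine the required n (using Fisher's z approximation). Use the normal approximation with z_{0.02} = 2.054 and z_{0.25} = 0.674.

n = 87

Fisher's z: C = ½·ln((1+r)/(1−r)) = ½·ln(1.8169) = 0.2986.
n = ((z_{α} + z_β)/C)² + 3.
(2.054 + 0.674) / 0.2986 = 2.728 / 0.2986 = 9.136.
n = 9.136² + 3 = 83.47 + 3 = 86.5.
Round up.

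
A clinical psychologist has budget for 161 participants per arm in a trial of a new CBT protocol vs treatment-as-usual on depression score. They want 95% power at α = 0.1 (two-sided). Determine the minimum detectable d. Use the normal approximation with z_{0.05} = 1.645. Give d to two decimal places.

d_min ≈ 0.37

For two independent groups of n = 161 each: d_min = (z_{α/2} + z_β)·√(2/n).
z-sum = 1.645 + 1.645 = 3.290.
d_min = 3.290 × √(2/161) = 3.290 × 0.1115 = 0.367.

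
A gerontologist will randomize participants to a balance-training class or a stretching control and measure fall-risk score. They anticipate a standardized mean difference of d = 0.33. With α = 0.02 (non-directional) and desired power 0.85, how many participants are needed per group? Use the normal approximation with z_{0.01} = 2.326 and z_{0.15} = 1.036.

For two independent groups with equal n: n = 2·((z_{α/2} + z_β) / d)².
z_{α/2} + z_β = 2.326 + 1.036 = 3.362.
n = 2 × (3.362 / 0.33)² = 2 × 10.188² = 2 × 103.79 = 207.6.
Round up to the next whole participant.

n = 208 per group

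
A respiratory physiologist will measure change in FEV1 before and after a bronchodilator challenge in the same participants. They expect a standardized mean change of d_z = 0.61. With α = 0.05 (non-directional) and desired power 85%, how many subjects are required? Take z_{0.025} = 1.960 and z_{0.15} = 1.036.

n = 25 pairs

For a paired (one-sample on differences) test: n = ((z_{α/2} + z_β) / d)².
z_{α/2} + z_β = 1.960 + 1.036 = 2.996.
n = (2.996 / 0.61)² = 4.911² = 24.12.
Round up.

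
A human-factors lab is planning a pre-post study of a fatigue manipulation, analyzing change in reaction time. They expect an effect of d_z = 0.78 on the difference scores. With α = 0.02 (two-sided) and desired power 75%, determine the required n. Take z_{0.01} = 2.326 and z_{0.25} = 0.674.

For a paired (one-sample on differences) test: n = ((z_{α/2} + z_β) / d)².
z_{α/2} + z_β = 2.326 + 0.674 = 3.000.
n = (3.000 / 0.78)² = 3.846² = 14.79.
Round up.

n = 15 pairs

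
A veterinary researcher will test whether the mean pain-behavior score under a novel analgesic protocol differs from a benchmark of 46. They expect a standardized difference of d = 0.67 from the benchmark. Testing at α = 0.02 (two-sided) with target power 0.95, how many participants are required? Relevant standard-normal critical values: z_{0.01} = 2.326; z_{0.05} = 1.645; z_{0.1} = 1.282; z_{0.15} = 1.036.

For a one-sample test: n = ((z_{α/2} + z_β) / d)².
z_{α/2} + z_β = 2.326 + 1.645 = 3.971.
n = (3.971 / 0.67)² = 5.927² = 35.13.
Round up.

n = 36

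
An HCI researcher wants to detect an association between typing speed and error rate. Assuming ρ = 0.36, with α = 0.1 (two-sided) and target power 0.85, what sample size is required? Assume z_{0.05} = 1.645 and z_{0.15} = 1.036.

Fisher's z: C = ½·ln((1+r)/(1−r)) = ½·ln(2.1250) = 0.3769.
n = ((z_{α/2} + z_β)/C)² + 3.
(1.645 + 1.036) / 0.3769 = 2.681 / 0.3769 = 7.113.
n = 7.113² + 3 = 50.60 + 3 = 53.6.
Round up.

n = 54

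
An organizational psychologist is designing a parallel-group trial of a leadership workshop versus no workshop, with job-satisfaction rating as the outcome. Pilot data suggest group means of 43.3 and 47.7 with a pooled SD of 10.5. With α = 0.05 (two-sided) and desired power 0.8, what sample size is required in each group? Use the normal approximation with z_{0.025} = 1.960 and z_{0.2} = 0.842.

Cohen's d = |M₁ − M₂| / SD_pooled = |43.3 − 47.7| / 10.5 = 4.4 / 10.5 = 0.419.
For two independent groups with equal n: n = 2·((z_{α/2} + z_β) / d)².
z_{α/2} + z_β = 1.960 + 0.842 = 2.802.
n = 2 × (2.802 / 0.419)² = 2 × 6.687² = 2 × 44.72 = 89.4.
Round up to the next whole participant.

n = 90 per group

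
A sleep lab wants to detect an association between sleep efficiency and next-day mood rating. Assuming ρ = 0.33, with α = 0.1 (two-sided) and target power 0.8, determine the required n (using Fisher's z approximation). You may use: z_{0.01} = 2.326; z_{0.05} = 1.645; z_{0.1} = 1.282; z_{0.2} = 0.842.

n = 56

Fisher's z: C = ½·ln((1+r)/(1−r)) = ½·ln(1.9851) = 0.3428.
n = ((z_{α/2} + z_β)/C)² + 3.
(1.645 + 0.842) / 0.3428 = 2.487 / 0.3428 = 7.255.
n = 7.255² + 3 = 52.63 + 3 = 55.6.
Round up.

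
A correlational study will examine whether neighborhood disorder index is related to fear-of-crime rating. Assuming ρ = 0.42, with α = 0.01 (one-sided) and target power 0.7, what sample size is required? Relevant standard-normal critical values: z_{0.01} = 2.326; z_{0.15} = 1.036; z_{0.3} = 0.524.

Fisher's z: C = ½·ln((1+r)/(1−r)) = ½·ln(2.4483) = 0.4477.
n = ((z_{α} + z_β)/C)² + 3.
(2.326 + 0.524) / 0.4477 = 2.850 / 0.4477 = 6.366.
n = 6.366² + 3 = 40.52 + 3 = 43.5.
Round up.

n = 44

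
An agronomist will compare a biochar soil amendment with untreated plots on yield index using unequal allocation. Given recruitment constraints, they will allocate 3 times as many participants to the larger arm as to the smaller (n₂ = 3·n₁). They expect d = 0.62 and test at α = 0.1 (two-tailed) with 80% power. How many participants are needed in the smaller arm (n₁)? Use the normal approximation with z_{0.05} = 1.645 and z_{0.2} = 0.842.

n₁ = 22

With allocation ratio k = n₂/n₁ = 3, Var(x̄₁−x̄₂) = σ²(1/n₁ + 1/(k·n₁)) = σ²·(k+1)/(k·n₁).
So n₁ = (1 + 1/k)·((z_{α/2} + z_β)/d)² = 1.333 × (2.487/0.62)².
n₁ = 1.333 × 16.09 = 21.5.
Round up: n₁ = 22, giving n₂ = 3 × 22 = 66.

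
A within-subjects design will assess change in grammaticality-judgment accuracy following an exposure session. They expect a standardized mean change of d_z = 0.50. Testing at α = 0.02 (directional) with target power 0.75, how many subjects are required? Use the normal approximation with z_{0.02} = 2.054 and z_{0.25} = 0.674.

For a paired (one-sample on differences) test: n = ((z_{α} + z_β) / d)².
z_{α} + z_β = 2.054 + 0.674 = 2.728.
n = (2.728 / 0.50)² = 5.456² = 29.77.
Round up.

n = 30 pairs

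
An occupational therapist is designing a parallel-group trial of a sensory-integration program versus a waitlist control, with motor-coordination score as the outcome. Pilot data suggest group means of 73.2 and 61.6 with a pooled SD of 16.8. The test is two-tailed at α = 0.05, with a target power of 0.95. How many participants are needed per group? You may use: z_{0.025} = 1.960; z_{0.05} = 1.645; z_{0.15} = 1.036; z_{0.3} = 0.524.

Cohen's d = |M₁ − M₂| / SD_pooled = |73.2 − 61.6| / 16.8 = 11.6 / 16.8 = 0.690.
For two independent groups with equal n: n = 2·((z_{α/2} + z_β) / d)².
z_{α/2} + z_β = 1.960 + 1.645 = 3.605.
n = 2 × (3.605 / 0.690)² = 2 × 5.225² = 2 × 27.30 = 54.6.
Round up to the next whole participant.

n = 55 per group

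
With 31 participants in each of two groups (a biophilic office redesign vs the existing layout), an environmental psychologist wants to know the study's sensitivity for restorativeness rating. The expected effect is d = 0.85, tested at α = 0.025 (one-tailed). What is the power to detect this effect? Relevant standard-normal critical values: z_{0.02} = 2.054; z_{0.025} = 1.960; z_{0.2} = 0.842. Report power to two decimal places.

power ≈ 0.92

For two equal groups, power = Φ(d·√(n/2) − z_{α}).
d·√(n/2) = 0.85 × √(31/2) = 0.85 × 3.937 = 3.346.
z_β = 3.346 − 1.960 = 1.386.
Power = Φ(1.386) = 0.917.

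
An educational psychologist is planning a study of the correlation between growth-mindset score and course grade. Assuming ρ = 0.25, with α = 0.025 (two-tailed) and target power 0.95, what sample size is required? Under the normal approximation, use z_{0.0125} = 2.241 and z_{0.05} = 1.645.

n = 235

Fisher's z: C = ½·ln((1+r)/(1−r)) = ½·ln(1.6667) = 0.2554.
n = ((z_{α/2} + z_β)/C)² + 3.
(2.241 + 1.645) / 0.2554 = 3.886 / 0.2554 = 15.215.
n = 15.215² + 3 = 231.51 + 3 = 234.5.
Round up.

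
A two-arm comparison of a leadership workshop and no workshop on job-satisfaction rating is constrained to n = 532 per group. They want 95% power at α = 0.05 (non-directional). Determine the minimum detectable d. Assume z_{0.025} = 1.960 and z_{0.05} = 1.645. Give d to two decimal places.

d_min ≈ 0.22

For two independent groups of n = 532 each: d_min = (z_{α/2} + z_β)·√(2/n).
z-sum = 1.960 + 1.645 = 3.605.
d_min = 3.605 × √(2/532) = 3.605 × 0.0613 = 0.221.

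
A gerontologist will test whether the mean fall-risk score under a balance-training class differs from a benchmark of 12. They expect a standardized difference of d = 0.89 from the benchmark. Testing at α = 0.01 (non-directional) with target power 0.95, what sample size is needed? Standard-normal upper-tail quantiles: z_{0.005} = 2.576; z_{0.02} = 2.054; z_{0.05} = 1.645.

For a one-sample test: n = ((z_{α/2} + z_β) / d)².
z_{α/2} + z_β = 2.576 + 1.645 = 4.221.
n = (4.221 / 0.89)² = 4.743² = 22.49.
Round up.

n = 23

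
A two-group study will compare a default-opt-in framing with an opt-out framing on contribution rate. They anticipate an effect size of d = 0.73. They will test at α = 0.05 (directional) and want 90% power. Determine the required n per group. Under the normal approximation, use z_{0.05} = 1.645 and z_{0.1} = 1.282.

n = 33 per group

For two independent groups with equal n: n = 2·((z_{α} + z_β) / d)².
z_{α} + z_β = 1.645 + 1.282 = 2.927.
n = 2 × (2.927 / 0.73)² = 2 × 4.010² = 2 × 16.08 = 32.2.
Round up to the next whole participant.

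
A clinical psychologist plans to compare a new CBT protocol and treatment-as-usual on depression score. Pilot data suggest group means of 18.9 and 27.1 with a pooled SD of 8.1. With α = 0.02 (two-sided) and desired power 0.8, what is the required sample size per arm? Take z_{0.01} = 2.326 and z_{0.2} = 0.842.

Cohen's d = |M₁ − M₂| / SD_pooled = |18.9 − 27.1| / 8.1 = 8.2 / 8.1 = 1.012.
For two independent groups with equal n: n = 2·((z_{α/2} + z_β) / d)².
z_{α/2} + z_β = 2.326 + 0.842 = 3.168.
n = 2 × (3.168 / 1.012)² = 2 × 3.130² = 2 × 9.80 = 19.6.
Round up to the next whole participant.

n = 20 per group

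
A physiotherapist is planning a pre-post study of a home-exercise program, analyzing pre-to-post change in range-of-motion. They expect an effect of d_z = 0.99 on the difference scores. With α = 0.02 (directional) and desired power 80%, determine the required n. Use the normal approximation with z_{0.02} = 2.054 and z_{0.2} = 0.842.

For a paired (one-sample on differences) test: n = ((z_{α} + z_β) / d)².
z_{α} + z_β = 2.054 + 0.842 = 2.896.
n = (2.896 / 0.99)² = 2.925² = 8.56.
Round up.

n = 9 pairs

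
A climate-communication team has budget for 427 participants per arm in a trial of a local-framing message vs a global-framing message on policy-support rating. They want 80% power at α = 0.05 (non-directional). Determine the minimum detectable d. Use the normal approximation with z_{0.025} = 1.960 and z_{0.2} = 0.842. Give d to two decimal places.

d_min ≈ 0.19

For two independent groups of n = 427 each: d_min = (z_{α/2} + z_β)·√(2/n).
z-sum = 1.960 + 0.842 = 2.802.
d_min = 2.802 × √(2/427) = 2.802 × 0.0684 = 0.192.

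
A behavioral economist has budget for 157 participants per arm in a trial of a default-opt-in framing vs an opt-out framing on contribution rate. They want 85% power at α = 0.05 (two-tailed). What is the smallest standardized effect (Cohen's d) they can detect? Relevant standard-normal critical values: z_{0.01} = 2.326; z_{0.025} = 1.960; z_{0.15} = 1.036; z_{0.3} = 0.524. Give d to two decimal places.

For two independent groups of n = 157 each: d_min = (z_{α/2} + z_β)·√(2/n).
z-sum = 1.960 + 1.036 = 2.996.
d_min = 2.996 × √(2/157) = 2.996 × 0.1129 = 0.338.

d_min ≈ 0.34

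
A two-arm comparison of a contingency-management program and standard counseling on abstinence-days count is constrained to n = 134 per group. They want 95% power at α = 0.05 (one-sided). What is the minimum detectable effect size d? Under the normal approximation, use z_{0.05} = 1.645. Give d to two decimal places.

d_min ≈ 0.40

For two independent groups of n = 134 each: d_min = (z_{α} + z_β)·√(2/n).
z-sum = 1.645 + 1.645 = 3.290.
d_min = 3.290 × √(2/134) = 3.290 × 0.1222 = 0.402.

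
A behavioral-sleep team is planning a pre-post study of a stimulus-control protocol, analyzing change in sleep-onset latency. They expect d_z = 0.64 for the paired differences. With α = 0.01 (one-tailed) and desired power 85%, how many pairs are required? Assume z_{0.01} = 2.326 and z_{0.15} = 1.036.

For a paired (one-sample on differences) test: n = ((z_{α} + z_β) / d)².
z_{α} + z_β = 2.326 + 1.036 = 3.362.
n = (3.362 / 0.64)² = 5.253² = 27.60.
Round up.

n = 28 pairs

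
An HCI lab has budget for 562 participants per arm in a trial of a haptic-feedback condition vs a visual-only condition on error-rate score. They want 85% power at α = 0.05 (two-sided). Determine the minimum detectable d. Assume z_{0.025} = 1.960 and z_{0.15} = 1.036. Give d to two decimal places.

d_min ≈ 0.18

For two independent groups of n = 562 each: d_min = (z_{α/2} + z_β)·√(2/n).
z-sum = 1.960 + 1.036 = 2.996.
d_min = 2.996 × √(2/562) = 2.996 × 0.0597 = 0.179.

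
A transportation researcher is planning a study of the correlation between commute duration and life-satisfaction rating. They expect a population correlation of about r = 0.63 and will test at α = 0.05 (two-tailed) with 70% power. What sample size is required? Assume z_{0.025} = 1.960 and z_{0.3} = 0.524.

n = 15

Fisher's z: C = ½·ln((1+r)/(1−r)) = ½·ln(4.4054) = 0.7414.
n = ((z_{α/2} + z_β)/C)² + 3.
(1.960 + 0.524) / 0.7414 = 2.484 / 0.7414 = 3.350.
n = 3.350² + 3 = 11.23 + 3 = 14.2.
Round up.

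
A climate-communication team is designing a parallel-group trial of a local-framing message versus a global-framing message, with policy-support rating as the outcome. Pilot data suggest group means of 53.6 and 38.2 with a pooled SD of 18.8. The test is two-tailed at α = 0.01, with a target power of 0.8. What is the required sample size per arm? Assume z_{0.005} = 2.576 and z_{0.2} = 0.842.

Cohen's d = |M₁ − M₂| / SD_pooled = |53.6 − 38.2| / 18.8 = 15.4 / 18.8 = 0.819.
For two independent groups with equal n: n = 2·((z_{α/2} + z_β) / d)².
z_{α/2} + z_β = 2.576 + 0.842 = 3.418.
n = 2 × (3.418 / 0.819)² = 2 × 4.173² = 2 × 17.42 = 34.8.
Round up to the next whole participant.

n = 35 per group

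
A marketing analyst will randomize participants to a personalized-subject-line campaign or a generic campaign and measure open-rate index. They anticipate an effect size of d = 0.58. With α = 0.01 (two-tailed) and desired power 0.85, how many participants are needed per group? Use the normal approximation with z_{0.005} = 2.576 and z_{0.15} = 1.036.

n = 78 per group

For two independent groups with equal n: n = 2·((z_{α/2} + z_β) / d)².
z_{α/2} + z_β = 2.576 + 1.036 = 3.612.
n = 2 × (3.612 / 0.58)² = 2 × 6.228² = 2 × 38.78 = 77.6.
Round up to the next whole participant.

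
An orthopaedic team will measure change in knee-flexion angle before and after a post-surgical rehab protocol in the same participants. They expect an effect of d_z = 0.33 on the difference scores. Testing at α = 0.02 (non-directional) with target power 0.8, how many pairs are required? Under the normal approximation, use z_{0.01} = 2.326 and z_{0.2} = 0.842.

For a paired (one-sample on differences) test: n = ((z_{α/2} + z_β) / d)².
z_{α/2} + z_β = 2.326 + 0.842 = 3.168.
n = (3.168 / 0.33)² = 9.600² = 92.16.
Round up.

n = 93 pairs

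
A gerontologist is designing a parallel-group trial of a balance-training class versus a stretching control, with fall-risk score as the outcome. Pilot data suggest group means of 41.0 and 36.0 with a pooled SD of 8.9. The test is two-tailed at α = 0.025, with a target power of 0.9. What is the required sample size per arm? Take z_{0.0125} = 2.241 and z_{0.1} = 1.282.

n = 79 per group

Cohen's d = |M₁ − M₂| / SD_pooled = |41.0 − 36.0| / 8.9 = 5.0 / 8.9 = 0.562.
For two independent groups with equal n: n = 2·((z_{α/2} + z_β) / d)².
z_{α/2} + z_β = 2.241 + 1.282 = 3.523.
n = 2 × (3.523 / 0.562)² = 2 × 6.269² = 2 × 39.30 = 78.6.
Round up to the next whole participant.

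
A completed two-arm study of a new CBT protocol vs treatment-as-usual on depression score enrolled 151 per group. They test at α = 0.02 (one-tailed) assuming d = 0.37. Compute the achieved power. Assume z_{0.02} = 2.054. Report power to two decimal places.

For two equal groups, power = Φ(d·√(n/2) − z_{α}).
d·√(n/2) = 0.37 × √(151/2) = 0.37 × 8.689 = 3.215.
z_β = 3.215 − 2.054 = 1.161.
Power = Φ(1.161) = 0.877.

power ≈ 0.88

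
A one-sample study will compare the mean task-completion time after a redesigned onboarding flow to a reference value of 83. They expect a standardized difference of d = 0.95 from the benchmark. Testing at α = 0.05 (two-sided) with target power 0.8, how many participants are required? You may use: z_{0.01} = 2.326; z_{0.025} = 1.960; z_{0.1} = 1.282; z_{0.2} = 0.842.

For a one-sample test: n = ((z_{α/2} + z_β) / d)².
z_{α/2} + z_β = 1.960 + 0.842 = 2.802.
n = (2.802 / 0.95)² = 2.949² = 8.70.
Round up.

n = 9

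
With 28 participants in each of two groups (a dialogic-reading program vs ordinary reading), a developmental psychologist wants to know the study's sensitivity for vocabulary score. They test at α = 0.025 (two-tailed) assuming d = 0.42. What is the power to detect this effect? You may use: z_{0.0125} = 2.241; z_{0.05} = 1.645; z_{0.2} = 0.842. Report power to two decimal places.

power ≈ 0.25

For two equal groups, power = Φ(d·√(n/2) − z_{α/2}).
d·√(n/2) = 0.42 × √(28/2) = 0.42 × 3.742 = 1.571.
z_β = 1.571 − 2.241 = -0.670.
Power = Φ(-0.670) = 0.252.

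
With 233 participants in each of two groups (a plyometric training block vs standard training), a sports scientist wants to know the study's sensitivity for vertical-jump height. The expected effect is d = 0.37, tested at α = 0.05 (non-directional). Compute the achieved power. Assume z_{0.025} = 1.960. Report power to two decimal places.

For two equal groups, power = Φ(d·√(n/2) − z_{α/2}).
d·√(n/2) = 0.37 × √(233/2) = 0.37 × 10.794 = 3.994.
z_β = 3.994 − 1.960 = 2.034.
Power = Φ(2.034) = 0.979.

power ≈ 0.98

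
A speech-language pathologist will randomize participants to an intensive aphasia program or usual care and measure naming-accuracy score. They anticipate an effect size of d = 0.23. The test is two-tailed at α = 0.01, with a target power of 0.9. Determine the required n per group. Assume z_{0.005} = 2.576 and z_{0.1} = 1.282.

n = 563 per group

For two independent groups with equal n: n = 2·((z_{α/2} + z_β) / d)².
z_{α/2} + z_β = 2.576 + 1.282 = 3.858.
n = 2 × (3.858 / 0.23)² = 2 × 16.774² = 2 × 281.36 = 562.7.
Round up to the next whole participant.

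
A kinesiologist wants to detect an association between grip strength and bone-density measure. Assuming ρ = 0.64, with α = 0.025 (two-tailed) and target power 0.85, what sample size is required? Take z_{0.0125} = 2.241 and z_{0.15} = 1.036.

n = 22

Fisher's z: C = ½·ln((1+r)/(1−r)) = ½·ln(4.5556) = 0.7582.
n = ((z_{α/2} + z_β)/C)² + 3.
(2.241 + 1.036) / 0.7582 = 3.277 / 0.7582 = 4.322.
n = 4.322² + 3 = 18.68 + 3 = 21.7.
Round up.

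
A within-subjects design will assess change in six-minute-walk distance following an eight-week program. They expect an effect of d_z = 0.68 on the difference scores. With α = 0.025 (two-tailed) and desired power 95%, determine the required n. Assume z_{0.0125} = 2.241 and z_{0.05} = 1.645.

n = 33 pairs

For a paired (one-sample on differences) test: n = ((z_{α/2} + z_β) / d)².
z_{α/2} + z_β = 2.241 + 1.645 = 3.886.
n = (3.886 / 0.68)² = 5.715² = 32.66.
Round up.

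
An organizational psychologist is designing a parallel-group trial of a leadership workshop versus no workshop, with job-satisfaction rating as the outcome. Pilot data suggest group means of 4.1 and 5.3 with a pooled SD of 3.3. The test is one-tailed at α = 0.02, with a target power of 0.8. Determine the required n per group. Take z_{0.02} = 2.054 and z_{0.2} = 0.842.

Cohen's d = |M₁ − M₂| / SD_pooled = |4.1 − 5.3| / 3.3 = 1.2 / 3.3 = 0.364.
For two independent groups with equal n: n = 2·((z_{α} + z_β) / d)².
z_{α} + z_β = 2.054 + 0.842 = 2.896.
n = 2 × (2.896 / 0.364)² = 2 × 7.956² = 2 × 63.30 = 126.6.
Round up to the next whole participant.

n = 127 per group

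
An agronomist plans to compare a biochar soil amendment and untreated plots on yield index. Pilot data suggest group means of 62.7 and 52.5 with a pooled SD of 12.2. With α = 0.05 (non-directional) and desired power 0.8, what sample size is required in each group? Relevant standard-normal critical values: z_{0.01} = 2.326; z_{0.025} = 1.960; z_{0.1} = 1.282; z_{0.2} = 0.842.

Cohen's d = |M₁ − M₂| / SD_pooled = |62.7 − 52.5| / 12.2 = 10.2 / 12.2 = 0.836.
For two independent groups with equal n: n = 2·((z_{α/2} + z_β) / d)².
z_{α/2} + z_β = 1.960 + 0.842 = 2.802.
n = 2 × (2.802 / 0.836)² = 2 × 3.352² = 2 × 11.23 = 22.5.
Round up to the next whole participant.

n = 23 per group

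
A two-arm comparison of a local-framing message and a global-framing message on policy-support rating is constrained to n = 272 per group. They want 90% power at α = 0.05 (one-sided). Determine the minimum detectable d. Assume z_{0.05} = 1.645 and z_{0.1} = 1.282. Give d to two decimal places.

d_min ≈ 0.25

For two independent groups of n = 272 each: d_min = (z_{α} + z_β)·√(2/n).
z-sum = 1.645 + 1.282 = 2.927.
d_min = 2.927 × √(2/272) = 2.927 × 0.0857 = 0.251.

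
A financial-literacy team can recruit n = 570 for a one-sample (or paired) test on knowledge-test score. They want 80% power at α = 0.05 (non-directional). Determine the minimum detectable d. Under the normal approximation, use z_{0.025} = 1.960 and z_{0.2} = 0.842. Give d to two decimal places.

d_min ≈ 0.12

For a single sample (or paired design) of n = 570: d_min = (z_{α/2} + z_β)/√n.
z-sum = 1.960 + 0.842 = 2.802.
d_min = 2.802 / √570 = 2.802 / 23.875 = 0.117.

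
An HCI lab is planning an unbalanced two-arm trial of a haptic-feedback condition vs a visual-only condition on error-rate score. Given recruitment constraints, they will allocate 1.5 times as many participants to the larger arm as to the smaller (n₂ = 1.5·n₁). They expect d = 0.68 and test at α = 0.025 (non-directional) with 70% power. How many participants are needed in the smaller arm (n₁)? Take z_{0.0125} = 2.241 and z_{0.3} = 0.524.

With allocation ratio k = n₂/n₁ = 1.5, Var(x̄₁−x̄₂) = σ²(1/n₁ + 1/(k·n₁)) = σ²·(k+1)/(k·n₁).
So n₁ = (1 + 1/k)·((z_{α/2} + z_β)/d)² = 1.667 × (2.765/0.68)².
n₁ = 1.667 × 16.53 = 27.6.
Round up: n₁ = 28, giving n₂ = 1.5 × 28 = 42.

n₁ = 28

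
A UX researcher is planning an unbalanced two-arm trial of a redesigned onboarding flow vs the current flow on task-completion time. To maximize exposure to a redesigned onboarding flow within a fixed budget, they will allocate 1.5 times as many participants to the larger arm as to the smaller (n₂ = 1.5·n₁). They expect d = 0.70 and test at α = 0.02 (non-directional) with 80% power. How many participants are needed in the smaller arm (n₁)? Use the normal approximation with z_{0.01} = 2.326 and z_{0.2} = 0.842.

n₁ = 35

With allocation ratio k = n₂/n₁ = 1.5, Var(x̄₁−x̄₂) = σ²(1/n₁ + 1/(k·n₁)) = σ²·(k+1)/(k·n₁).
So n₁ = (1 + 1/k)·((z_{α/2} + z_β)/d)² = 1.667 × (3.168/0.70)².
n₁ = 1.667 × 20.48 = 34.1.
Round up: n₁ = 35, giving n₂ = ⌈1.5 × 35⌉ = ⌈52.5⌉ = 53.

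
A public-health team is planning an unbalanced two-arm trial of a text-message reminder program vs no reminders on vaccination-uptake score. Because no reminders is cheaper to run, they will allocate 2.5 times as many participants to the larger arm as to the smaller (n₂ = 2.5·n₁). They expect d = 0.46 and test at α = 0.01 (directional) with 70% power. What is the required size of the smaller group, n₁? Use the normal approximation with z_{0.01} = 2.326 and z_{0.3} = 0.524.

With allocation ratio k = n₂/n₁ = 2.5, Var(x̄₁−x̄₂) = σ²(1/n₁ + 1/(k·n₁)) = σ²·(k+1)/(k·n₁).
So n₁ = (1 + 1/k)·((z_{α} + z_β)/d)² = 1.400 × (2.850/0.46)².
n₁ = 1.400 × 38.39 = 53.7.
Round up: n₁ = 54, giving n₂ = 2.5 × 54 = 135.

n₁ = 54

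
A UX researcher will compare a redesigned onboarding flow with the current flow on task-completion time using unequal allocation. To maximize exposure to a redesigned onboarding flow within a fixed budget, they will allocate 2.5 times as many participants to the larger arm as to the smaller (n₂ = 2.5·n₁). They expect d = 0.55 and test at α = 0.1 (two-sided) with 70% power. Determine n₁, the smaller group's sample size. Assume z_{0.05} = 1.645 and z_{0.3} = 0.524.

n₁ = 22

With allocation ratio k = n₂/n₁ = 2.5, Var(x̄₁−x̄₂) = σ²(1/n₁ + 1/(k·n₁)) = σ²·(k+1)/(k·n₁).
So n₁ = (1 + 1/k)·((z_{α/2} + z_β)/d)² = 1.400 × (2.169/0.55)².
n₁ = 1.400 × 15.55 = 21.8.
Round up: n₁ = 22, giving n₂ = 2.5 × 22 = 55.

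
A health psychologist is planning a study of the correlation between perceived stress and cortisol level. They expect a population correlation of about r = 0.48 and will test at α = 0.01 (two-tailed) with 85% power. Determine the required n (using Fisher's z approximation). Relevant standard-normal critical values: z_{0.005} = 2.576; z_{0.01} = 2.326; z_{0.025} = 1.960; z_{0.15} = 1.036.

n = 51

Fisher's z: C = ½·ln((1+r)/(1−r)) = ½·ln(2.8462) = 0.5230.
n = ((z_{α/2} + z_β)/C)² + 3.
(2.576 + 1.036) / 0.5230 = 3.612 / 0.5230 = 6.906.
n = 6.906² + 3 = 47.70 + 3 = 50.7.
Round up.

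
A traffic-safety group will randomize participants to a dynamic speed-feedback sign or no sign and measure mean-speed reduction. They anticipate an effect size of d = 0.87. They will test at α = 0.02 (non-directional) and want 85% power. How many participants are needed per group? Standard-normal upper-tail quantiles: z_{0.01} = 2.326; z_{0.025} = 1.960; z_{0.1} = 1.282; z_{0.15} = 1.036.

n = 30 per group

For two independent groups with equal n: n = 2·((z_{α/2} + z_β) / d)².
z_{α/2} + z_β = 2.326 + 1.036 = 3.362.
n = 2 × (3.362 / 0.87)² = 2 × 3.864² = 2 × 14.93 = 29.9.
Round up to the next whole participant.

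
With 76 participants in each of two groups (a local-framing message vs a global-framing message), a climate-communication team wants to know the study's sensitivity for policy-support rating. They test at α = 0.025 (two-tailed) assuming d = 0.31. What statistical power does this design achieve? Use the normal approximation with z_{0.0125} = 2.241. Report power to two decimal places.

For two equal groups, power = Φ(d·√(n/2) − z_{α/2}).
d·√(n/2) = 0.31 × √(76/2) = 0.31 × 6.164 = 1.911.
z_β = 1.911 − 2.241 = -0.330.
Power = Φ(-0.330) = 0.371.

power ≈ 0.37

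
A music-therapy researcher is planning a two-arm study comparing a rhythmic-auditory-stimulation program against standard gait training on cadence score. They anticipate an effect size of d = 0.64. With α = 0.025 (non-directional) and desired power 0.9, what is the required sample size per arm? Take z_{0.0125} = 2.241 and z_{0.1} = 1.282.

For two independent groups with equal n: n = 2·((z_{α/2} + z_β) / d)².
z_{α/2} + z_β = 2.241 + 1.282 = 3.523.
n = 2 × (3.523 / 0.64)² = 2 × 5.505² = 2 × 30.30 = 60.6.
Round up to the next whole participant.

n = 61 per group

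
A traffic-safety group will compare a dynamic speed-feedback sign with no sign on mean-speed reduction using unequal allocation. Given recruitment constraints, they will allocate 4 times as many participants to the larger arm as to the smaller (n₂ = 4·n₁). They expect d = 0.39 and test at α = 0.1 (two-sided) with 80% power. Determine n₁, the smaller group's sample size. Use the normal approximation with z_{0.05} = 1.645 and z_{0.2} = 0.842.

With allocation ratio k = n₂/n₁ = 4, Var(x̄₁−x̄₂) = σ²(1/n₁ + 1/(k·n₁)) = σ²·(k+1)/(k·n₁).
So n₁ = (1 + 1/k)·((z_{α/2} + z_β)/d)² = 1.250 × (2.487/0.39)².
n₁ = 1.250 × 40.67 = 50.8.
Round up: n₁ = 51, giving n₂ = 4 × 51 = 204.

n₁ = 51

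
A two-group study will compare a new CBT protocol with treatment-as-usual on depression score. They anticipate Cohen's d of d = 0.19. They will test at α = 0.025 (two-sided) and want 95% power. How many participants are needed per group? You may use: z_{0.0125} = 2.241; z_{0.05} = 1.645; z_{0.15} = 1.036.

For two independent groups with equal n: n = 2·((z_{α/2} + z_β) / d)².
z_{α/2} + z_β = 2.241 + 1.645 = 3.886.
n = 2 × (3.886 / 0.19)² = 2 × 20.453² = 2 × 418.31 = 836.6.
Round up to the next whole participant.

n = 837 per group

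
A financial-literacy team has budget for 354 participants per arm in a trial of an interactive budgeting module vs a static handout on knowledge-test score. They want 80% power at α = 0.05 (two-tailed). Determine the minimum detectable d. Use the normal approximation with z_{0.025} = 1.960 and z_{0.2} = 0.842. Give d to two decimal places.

d_min ≈ 0.21

For two independent groups of n = 354 each: d_min = (z_{α/2} + z_β)·√(2/n).
z-sum = 1.960 + 0.842 = 2.802.
d_min = 2.802 × √(2/354) = 2.802 × 0.0752 = 0.211.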